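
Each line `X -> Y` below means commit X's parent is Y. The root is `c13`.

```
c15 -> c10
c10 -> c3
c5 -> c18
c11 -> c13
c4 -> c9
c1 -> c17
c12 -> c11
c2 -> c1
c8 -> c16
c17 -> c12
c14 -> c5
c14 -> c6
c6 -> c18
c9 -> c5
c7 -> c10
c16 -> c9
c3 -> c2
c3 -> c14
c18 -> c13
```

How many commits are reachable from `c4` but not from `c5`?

2

Reachable from c4: {c13, c18, c4, c5, c9}.
Reachable from c5: {c13, c18, c5}.
In c4's history but not c5's: {c4, c9} — 2 commits.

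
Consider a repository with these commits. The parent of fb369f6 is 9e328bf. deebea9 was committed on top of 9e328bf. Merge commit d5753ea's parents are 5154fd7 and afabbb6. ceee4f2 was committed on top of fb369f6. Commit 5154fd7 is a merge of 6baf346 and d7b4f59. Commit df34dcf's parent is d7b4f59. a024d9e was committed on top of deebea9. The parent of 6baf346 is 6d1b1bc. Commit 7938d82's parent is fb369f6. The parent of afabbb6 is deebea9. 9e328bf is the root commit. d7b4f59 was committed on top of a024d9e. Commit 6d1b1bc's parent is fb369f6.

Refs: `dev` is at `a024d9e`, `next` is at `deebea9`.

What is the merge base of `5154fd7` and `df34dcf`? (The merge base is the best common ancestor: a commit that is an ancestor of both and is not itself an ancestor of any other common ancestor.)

d7b4f59

Ancestors of 5154fd7: {5154fd7, 6baf346, 6d1b1bc, 9e328bf, a024d9e, d7b4f59, deebea9, fb369f6}.
Ancestors of df34dcf: {9e328bf, a024d9e, d7b4f59, deebea9, df34dcf}.
Common ancestors: {9e328bf, a024d9e, d7b4f59, deebea9}.
Among these, d7b4f59 is not an ancestor of any other common ancestor — it is the merge base.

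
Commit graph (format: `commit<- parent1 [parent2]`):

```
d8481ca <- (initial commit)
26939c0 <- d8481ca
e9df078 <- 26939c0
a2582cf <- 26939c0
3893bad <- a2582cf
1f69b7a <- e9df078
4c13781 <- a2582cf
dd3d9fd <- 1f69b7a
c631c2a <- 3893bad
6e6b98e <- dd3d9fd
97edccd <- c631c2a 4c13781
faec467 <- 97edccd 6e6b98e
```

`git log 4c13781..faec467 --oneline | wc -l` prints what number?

8

Reachable from faec467: {1f69b7a, 26939c0, 3893bad, 4c13781, 6e6b98e, 97edccd, a2582cf, c631c2a, d8481ca, dd3d9fd, e9df078, faec467}.
Reachable from 4c13781: {26939c0, 4c13781, a2582cf, d8481ca}.
In faec467's history but not 4c13781's: {1f69b7a, 3893bad, 6e6b98e, 97edccd, c631c2a, dd3d9fd, e9df078, faec467} — 8 commits.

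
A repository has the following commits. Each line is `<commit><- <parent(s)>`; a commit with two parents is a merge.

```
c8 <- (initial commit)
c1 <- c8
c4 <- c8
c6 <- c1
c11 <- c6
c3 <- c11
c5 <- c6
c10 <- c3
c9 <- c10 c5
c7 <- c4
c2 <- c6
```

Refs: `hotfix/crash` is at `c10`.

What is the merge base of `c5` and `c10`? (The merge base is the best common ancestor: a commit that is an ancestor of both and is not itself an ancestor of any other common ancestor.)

c6

Ancestors of c5: {c1, c5, c6, c8}.
Ancestors of c10: {c1, c10, c11, c3, c6, c8}.
Common ancestors: {c1, c6, c8}.
Among these, c6 is not an ancestor of any other common ancestor — it is the merge base.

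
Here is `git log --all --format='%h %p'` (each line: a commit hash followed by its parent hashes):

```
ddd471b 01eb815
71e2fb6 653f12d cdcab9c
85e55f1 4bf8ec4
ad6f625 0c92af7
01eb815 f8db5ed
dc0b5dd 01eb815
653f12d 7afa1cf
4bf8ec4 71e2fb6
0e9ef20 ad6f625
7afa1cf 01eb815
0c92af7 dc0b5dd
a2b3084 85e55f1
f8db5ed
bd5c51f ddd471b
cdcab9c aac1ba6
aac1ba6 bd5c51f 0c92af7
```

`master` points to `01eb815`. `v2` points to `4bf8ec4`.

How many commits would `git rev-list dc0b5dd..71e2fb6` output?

Reachable from 71e2fb6: {01eb815, 0c92af7, 653f12d, 71e2fb6, 7afa1cf, aac1ba6, bd5c51f, cdcab9c, dc0b5dd, ddd471b, f8db5ed}.
Reachable from dc0b5dd: {01eb815, dc0b5dd, f8db5ed}.
In 71e2fb6's history but not dc0b5dd's: {0c92af7, 653f12d, 71e2fb6, 7afa1cf, aac1ba6, bd5c51f, cdcab9c, ddd471b} — 8 commits.

8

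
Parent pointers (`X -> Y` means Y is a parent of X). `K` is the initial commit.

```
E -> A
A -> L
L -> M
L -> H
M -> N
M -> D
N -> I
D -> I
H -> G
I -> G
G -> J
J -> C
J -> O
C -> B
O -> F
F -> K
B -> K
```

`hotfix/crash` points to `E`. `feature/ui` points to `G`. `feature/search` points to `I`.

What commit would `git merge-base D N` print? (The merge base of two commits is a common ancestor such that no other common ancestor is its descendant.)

I

Ancestors of D: {B, C, D, F, G, I, J, K, O}.
Ancestors of N: {B, C, F, G, I, J, K, N, O}.
Common ancestors: {B, C, F, G, I, J, K, O}.
Among these, I is not an ancestor of any other common ancestor — it is the merge base.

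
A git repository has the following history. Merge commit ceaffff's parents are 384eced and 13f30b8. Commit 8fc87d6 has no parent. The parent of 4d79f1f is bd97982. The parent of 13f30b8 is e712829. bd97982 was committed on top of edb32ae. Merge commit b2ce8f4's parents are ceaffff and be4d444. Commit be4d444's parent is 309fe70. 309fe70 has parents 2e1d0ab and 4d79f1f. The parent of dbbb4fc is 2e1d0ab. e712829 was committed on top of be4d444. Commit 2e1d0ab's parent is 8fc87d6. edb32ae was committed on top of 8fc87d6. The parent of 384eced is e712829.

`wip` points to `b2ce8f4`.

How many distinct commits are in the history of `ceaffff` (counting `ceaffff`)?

Walking parent pointers from ceaffff: reachable set = {13f30b8, 2e1d0ab, 309fe70, 384eced, 4d79f1f, 8fc87d6, bd97982, be4d444, ceaffff, e712829, edb32ae}.
That is 11 commits.

11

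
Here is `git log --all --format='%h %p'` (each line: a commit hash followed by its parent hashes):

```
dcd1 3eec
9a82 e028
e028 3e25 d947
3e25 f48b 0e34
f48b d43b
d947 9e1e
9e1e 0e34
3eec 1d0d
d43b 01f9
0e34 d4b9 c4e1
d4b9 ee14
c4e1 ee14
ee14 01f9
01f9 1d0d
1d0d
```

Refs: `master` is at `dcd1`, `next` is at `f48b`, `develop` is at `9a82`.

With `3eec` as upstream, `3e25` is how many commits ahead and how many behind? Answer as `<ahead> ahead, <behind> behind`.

8 ahead, 1 behind

Reachable from 3e25: {01f9, 0e34, 1d0d, 3e25, c4e1, d43b, d4b9, ee14, f48b}.
Reachable from 3eec: {1d0d, 3eec}.
Only in 3e25's history (ahead): {01f9, 0e34, 3e25, c4e1, d43b, d4b9, ee14, f48b} — 8.
Only in 3eec's history (behind): {3eec} — 1.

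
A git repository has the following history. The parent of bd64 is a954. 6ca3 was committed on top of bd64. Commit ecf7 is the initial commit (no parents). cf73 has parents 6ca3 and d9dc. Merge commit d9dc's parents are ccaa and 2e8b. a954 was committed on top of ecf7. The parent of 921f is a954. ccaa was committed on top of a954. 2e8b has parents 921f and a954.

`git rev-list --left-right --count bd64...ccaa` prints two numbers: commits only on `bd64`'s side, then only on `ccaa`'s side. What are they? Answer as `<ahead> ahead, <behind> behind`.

1 ahead, 1 behind

Reachable from bd64: {a954, bd64, ecf7}.
Reachable from ccaa: {a954, ccaa, ecf7}.
Only in bd64's history (ahead): {bd64} — 1.
Only in ccaa's history (behind): {ccaa} — 1.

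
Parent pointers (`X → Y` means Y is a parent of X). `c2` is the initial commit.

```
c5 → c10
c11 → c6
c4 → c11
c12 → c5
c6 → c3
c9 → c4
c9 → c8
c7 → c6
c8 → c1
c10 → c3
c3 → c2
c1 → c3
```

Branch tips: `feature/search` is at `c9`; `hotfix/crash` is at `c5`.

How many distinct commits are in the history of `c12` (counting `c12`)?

Walking parent pointers from c12: reachable set = {c10, c12, c2, c3, c5}.
That is 5 commits.

5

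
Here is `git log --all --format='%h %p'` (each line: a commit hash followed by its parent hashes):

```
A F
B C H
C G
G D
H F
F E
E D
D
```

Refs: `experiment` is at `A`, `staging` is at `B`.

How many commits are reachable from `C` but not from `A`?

2

Reachable from C: {C, D, G}.
Reachable from A: {A, D, E, F}.
In C's history but not A's: {C, G} — 2 commits.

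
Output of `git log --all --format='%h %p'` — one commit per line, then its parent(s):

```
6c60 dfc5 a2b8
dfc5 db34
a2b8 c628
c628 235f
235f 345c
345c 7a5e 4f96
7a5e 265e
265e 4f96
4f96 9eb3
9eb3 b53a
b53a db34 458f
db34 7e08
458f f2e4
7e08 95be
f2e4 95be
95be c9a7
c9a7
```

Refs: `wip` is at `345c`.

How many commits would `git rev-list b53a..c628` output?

Reachable from c628: {235f, 265e, 345c, 458f, 4f96, 7a5e, 7e08, 95be, 9eb3, b53a, c628, c9a7, db34, f2e4}.
Reachable from b53a: {458f, 7e08, 95be, b53a, c9a7, db34, f2e4}.
In c628's history but not b53a's: {235f, 265e, 345c, 4f96, 7a5e, 9eb3, c628} — 7 commits.

7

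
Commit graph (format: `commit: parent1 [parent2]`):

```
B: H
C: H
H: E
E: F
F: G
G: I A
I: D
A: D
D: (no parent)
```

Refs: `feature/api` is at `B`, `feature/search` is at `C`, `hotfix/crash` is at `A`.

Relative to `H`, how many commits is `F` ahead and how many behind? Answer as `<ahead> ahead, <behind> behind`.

Reachable from F: {A, D, F, G, I}.
Reachable from H: {A, D, E, F, G, H, I}.
Only in F's history (ahead): {} — 0.
Only in H's history (behind): {E, H} — 2.

0 ahead, 2 behind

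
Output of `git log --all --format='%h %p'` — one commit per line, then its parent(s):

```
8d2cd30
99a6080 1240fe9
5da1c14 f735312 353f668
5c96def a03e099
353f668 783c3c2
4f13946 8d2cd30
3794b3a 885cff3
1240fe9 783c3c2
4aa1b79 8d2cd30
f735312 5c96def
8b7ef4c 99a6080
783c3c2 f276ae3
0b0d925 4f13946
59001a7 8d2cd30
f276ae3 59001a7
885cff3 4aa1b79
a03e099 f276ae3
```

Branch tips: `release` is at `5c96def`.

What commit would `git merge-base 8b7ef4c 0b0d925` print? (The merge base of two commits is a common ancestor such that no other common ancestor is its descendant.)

8d2cd30

Ancestors of 8b7ef4c: {1240fe9, 59001a7, 783c3c2, 8b7ef4c, 8d2cd30, 99a6080, f276ae3}.
Ancestors of 0b0d925: {0b0d925, 4f13946, 8d2cd30}.
Common ancestors: {8d2cd30}.
The only common ancestor is 8d2cd30, so it is the merge base.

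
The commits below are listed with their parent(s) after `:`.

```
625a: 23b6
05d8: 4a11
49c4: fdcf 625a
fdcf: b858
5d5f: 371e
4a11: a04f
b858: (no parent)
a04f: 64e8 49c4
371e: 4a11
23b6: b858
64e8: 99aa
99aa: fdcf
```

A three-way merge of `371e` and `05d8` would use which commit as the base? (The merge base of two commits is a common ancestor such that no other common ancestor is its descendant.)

Ancestors of 371e: {23b6, 371e, 49c4, 4a11, 625a, 64e8, 99aa, a04f, b858, fdcf}.
Ancestors of 05d8: {05d8, 23b6, 49c4, 4a11, 625a, 64e8, 99aa, a04f, b858, fdcf}.
Common ancestors: {23b6, 49c4, 4a11, 625a, 64e8, 99aa, a04f, b858, fdcf}.
Among these, 4a11 is not an ancestor of any other common ancestor — it is the merge base.

4a11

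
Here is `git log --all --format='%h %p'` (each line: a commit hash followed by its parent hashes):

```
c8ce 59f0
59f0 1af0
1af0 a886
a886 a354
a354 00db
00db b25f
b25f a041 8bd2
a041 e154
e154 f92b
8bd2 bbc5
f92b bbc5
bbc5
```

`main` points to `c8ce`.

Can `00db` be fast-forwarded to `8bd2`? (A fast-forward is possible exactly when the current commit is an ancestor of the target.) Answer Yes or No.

A fast-forward from 00db to 8bd2 is possible iff 00db is an ancestor of 8bd2.
Ancestors of 8bd2: {8bd2, bbc5}.
00db is not among them, so fast-forward is not possible.

No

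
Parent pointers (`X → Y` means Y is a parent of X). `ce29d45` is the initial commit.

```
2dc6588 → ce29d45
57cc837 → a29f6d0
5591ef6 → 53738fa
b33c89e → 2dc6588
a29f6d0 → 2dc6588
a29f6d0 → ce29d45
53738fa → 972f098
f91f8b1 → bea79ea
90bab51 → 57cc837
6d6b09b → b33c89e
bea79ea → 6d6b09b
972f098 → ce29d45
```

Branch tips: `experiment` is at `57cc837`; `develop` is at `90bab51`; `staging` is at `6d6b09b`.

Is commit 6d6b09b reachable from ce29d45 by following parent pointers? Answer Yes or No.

Ancestors of ce29d45: {ce29d45}.
6d6b09b is not in that set, so it is not an ancestor of ce29d45.

No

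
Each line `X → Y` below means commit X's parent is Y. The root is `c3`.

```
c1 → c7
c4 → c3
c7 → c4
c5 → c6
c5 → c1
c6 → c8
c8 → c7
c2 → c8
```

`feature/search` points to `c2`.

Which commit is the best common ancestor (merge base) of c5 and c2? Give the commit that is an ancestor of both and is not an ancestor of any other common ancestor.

Ancestors of c5: {c1, c3, c4, c5, c6, c7, c8}.
Ancestors of c2: {c2, c3, c4, c7, c8}.
Common ancestors: {c3, c4, c7, c8}.
Among these, c8 is not an ancestor of any other common ancestor — it is the merge base.

c8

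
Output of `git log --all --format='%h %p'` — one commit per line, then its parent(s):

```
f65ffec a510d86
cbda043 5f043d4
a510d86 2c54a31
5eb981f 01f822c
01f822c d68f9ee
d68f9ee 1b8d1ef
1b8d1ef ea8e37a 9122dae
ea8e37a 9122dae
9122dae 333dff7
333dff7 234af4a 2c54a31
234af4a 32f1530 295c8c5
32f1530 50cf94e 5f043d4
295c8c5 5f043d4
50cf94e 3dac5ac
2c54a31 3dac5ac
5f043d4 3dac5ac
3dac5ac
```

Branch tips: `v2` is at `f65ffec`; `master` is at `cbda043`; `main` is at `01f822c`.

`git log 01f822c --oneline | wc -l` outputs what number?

Walking parent pointers from 01f822c: reachable set = {01f822c, 1b8d1ef, 234af4a, 295c8c5, 2c54a31, 32f1530, 333dff7, 3dac5ac, 50cf94e, 5f043d4, 9122dae, d68f9ee, ea8e37a}.
That is 13 commits.

13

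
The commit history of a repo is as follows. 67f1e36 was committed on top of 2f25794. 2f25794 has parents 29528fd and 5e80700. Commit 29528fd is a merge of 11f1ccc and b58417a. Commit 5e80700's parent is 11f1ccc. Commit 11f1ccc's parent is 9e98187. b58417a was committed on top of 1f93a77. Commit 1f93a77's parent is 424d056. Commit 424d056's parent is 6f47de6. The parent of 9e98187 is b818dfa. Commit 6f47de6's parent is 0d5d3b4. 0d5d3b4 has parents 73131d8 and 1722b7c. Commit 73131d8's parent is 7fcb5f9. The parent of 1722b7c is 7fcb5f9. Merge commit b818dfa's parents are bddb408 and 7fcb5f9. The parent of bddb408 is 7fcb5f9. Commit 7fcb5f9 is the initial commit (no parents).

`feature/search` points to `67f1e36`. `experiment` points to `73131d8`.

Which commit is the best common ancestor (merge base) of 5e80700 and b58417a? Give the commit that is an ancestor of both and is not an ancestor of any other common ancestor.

Ancestors of 5e80700: {11f1ccc, 5e80700, 7fcb5f9, 9e98187, b818dfa, bddb408}.
Ancestors of b58417a: {0d5d3b4, 1722b7c, 1f93a77, 424d056, 6f47de6, 73131d8, 7fcb5f9, b58417a}.
Common ancestors: {7fcb5f9}.
The only common ancestor is 7fcb5f9, so it is the merge base.

7fcb5f9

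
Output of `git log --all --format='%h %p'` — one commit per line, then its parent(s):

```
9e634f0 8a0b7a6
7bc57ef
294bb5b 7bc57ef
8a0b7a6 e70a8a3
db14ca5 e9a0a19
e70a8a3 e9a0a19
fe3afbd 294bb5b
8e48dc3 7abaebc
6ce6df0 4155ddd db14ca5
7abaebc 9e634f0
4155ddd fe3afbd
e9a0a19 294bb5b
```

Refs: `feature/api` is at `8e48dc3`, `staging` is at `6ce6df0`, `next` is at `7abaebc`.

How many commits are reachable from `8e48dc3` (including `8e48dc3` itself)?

8

Walking parent pointers from 8e48dc3: reachable set = {294bb5b, 7abaebc, 7bc57ef, 8a0b7a6, 8e48dc3, 9e634f0, e70a8a3, e9a0a19}.
That is 8 commits.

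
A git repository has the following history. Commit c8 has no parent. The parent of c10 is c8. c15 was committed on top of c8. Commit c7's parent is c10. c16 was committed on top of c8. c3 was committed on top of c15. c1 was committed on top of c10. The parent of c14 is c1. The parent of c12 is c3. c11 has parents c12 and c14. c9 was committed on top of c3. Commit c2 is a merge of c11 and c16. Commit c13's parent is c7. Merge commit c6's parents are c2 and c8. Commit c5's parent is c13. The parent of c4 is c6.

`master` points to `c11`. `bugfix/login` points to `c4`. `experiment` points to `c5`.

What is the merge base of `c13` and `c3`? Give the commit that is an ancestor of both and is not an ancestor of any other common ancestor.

Ancestors of c13: {c10, c13, c7, c8}.
Ancestors of c3: {c15, c3, c8}.
Common ancestors: {c8}.
The only common ancestor is c8, so it is the merge base.

c8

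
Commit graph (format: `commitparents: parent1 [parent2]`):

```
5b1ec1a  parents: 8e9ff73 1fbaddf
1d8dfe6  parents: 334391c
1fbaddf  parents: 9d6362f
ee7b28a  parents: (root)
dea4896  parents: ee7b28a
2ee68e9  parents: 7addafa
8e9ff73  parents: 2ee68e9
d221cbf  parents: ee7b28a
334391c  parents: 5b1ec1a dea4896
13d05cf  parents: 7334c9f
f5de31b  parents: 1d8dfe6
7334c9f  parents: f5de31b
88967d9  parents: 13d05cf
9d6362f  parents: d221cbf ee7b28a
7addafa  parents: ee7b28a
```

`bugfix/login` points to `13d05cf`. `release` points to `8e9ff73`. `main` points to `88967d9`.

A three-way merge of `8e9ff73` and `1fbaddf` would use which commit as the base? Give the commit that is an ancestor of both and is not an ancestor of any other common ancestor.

ee7b28a

Ancestors of 8e9ff73: {2ee68e9, 7addafa, 8e9ff73, ee7b28a}.
Ancestors of 1fbaddf: {1fbaddf, 9d6362f, d221cbf, ee7b28a}.
Common ancestors: {ee7b28a}.
The only common ancestor is ee7b28a, so it is the merge base.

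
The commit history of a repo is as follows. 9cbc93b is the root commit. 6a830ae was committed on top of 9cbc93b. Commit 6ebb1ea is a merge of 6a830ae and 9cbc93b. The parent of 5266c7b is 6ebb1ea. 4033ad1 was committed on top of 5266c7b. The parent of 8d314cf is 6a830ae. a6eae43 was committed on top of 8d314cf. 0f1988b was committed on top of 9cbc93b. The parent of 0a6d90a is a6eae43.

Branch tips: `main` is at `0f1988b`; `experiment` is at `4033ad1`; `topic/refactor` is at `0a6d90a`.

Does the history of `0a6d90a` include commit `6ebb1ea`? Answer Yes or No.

No

Ancestors of 0a6d90a: {0a6d90a, 6a830ae, 8d314cf, 9cbc93b, a6eae43}.
6ebb1ea is not in that set, so it is not an ancestor of 0a6d90a.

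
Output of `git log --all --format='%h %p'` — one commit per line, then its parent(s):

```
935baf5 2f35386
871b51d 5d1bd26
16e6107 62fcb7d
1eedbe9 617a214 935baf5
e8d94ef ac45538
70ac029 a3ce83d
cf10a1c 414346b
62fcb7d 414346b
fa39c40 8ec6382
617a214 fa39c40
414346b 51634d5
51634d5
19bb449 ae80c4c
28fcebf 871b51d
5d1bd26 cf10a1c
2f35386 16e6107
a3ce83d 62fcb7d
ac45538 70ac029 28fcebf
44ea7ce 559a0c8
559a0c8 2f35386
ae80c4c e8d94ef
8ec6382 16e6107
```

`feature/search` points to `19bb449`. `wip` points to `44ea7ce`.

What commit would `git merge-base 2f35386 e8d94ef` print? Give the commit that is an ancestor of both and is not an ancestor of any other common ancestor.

Ancestors of 2f35386: {16e6107, 2f35386, 414346b, 51634d5, 62fcb7d}.
Ancestors of e8d94ef: {28fcebf, 414346b, 51634d5, 5d1bd26, 62fcb7d, 70ac029, 871b51d, a3ce83d, ac45538, cf10a1c, e8d94ef}.
Common ancestors: {414346b, 51634d5, 62fcb7d}.
Among these, 62fcb7d is not an ancestor of any other common ancestor — it is the merge base.

62fcb7d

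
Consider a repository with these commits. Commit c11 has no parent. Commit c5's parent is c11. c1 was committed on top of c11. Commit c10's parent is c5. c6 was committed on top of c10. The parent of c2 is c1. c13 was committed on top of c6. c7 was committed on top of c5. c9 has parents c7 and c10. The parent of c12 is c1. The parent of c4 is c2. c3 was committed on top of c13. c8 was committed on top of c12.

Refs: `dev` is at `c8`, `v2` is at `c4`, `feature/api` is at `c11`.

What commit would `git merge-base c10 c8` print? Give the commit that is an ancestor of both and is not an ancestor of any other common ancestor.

c11

Ancestors of c10: {c10, c11, c5}.
Ancestors of c8: {c1, c11, c12, c8}.
Common ancestors: {c11}.
The only common ancestor is c11, so it is the merge base.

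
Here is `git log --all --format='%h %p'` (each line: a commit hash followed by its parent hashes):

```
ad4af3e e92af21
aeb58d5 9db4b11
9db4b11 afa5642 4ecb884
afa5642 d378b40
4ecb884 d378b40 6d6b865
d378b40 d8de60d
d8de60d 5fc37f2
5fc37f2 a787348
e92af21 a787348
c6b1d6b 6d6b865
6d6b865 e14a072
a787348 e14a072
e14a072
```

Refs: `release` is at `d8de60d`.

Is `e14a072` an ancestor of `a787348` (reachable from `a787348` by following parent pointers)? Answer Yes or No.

Yes

Ancestors of a787348 (commits reachable by following parents): {a787348, e14a072}.
e14a072 is in that set, so it is an ancestor of a787348.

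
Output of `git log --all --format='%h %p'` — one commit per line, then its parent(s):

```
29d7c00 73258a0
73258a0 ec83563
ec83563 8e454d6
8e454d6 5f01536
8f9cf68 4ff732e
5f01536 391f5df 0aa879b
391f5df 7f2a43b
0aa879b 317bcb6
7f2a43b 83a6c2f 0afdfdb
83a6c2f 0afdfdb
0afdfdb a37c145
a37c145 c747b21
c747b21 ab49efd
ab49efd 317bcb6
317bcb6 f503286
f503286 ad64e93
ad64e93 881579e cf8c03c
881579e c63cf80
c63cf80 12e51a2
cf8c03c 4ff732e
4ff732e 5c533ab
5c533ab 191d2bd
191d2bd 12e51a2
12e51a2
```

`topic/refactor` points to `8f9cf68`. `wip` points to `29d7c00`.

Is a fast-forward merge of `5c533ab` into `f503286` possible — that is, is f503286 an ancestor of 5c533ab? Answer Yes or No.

A fast-forward from f503286 to 5c533ab is possible iff f503286 is an ancestor of 5c533ab.
Ancestors of 5c533ab: {12e51a2, 191d2bd, 5c533ab}.
f503286 is not among them, so fast-forward is not possible.

No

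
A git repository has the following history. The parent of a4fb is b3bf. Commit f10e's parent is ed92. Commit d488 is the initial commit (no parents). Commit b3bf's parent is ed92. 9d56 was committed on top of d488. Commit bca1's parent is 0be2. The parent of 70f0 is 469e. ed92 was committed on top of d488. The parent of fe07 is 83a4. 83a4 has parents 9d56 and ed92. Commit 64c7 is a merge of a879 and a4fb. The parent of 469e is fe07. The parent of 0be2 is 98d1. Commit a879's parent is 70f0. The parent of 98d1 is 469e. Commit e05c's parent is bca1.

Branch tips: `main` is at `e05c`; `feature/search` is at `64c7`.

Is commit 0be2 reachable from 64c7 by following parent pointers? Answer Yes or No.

No

Ancestors of 64c7: {469e, 64c7, 70f0, 83a4, 9d56, a4fb, a879, b3bf, d488, ed92, fe07}.
0be2 is not in that set, so it is not an ancestor of 64c7.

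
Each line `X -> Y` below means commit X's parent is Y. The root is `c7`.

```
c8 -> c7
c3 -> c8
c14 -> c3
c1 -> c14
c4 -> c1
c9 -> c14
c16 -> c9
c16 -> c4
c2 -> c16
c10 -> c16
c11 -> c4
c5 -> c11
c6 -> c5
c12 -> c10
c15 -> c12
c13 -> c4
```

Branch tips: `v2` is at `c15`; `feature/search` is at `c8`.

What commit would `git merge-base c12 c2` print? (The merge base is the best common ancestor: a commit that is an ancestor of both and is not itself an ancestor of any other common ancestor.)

Ancestors of c12: {c1, c10, c12, c14, c16, c3, c4, c7, c8, c9}.
Ancestors of c2: {c1, c14, c16, c2, c3, c4, c7, c8, c9}.
Common ancestors: {c1, c14, c16, c3, c4, c7, c8, c9}.
Among these, c16 is not an ancestor of any other common ancestor — it is the merge base.

c16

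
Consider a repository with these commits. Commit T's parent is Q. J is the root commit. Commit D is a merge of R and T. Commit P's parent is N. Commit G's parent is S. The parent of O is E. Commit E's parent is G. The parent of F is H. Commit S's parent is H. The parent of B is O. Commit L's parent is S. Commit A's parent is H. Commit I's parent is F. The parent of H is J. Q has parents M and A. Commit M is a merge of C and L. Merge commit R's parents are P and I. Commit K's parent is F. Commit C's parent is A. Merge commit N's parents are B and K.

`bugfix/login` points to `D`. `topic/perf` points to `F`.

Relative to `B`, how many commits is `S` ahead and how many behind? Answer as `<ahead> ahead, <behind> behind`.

0 ahead, 4 behind

Reachable from S: {H, J, S}.
Reachable from B: {B, E, G, H, J, O, S}.
Only in S's history (ahead): {} — 0.
Only in B's history (behind): {B, E, G, O} — 4.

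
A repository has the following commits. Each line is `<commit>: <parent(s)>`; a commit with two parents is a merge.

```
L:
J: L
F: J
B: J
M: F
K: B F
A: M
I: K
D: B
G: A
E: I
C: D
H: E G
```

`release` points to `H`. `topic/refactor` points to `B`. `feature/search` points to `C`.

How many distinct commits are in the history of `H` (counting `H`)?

11

Walking parent pointers from H: reachable set = {A, B, E, F, G, H, I, J, K, L, M}.
That is 11 commits.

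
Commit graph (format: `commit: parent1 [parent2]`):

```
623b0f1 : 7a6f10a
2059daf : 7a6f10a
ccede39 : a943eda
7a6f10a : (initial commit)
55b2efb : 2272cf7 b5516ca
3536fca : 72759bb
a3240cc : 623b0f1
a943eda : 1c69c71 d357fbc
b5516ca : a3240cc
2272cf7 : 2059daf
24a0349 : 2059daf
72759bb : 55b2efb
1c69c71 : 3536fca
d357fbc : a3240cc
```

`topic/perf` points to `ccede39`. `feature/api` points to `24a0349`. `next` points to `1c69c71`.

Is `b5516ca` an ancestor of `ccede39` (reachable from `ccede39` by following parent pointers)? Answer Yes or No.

Yes

Ancestors of ccede39 (commits reachable by following parents): {1c69c71, 2059daf, 2272cf7, 3536fca, 55b2efb, 623b0f1, 72759bb, 7a6f10a, a3240cc, a943eda, b5516ca, ccede39, d357fbc}.
b5516ca is in that set, so it is an ancestor of ccede39.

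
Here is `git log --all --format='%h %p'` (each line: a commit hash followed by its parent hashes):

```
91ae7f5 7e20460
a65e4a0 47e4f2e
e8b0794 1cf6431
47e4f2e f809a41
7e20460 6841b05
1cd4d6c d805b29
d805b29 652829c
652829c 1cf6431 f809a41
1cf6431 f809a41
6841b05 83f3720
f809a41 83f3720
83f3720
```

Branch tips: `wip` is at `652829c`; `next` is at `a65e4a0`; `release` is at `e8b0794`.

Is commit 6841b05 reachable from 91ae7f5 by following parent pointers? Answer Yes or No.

Ancestors of 91ae7f5 (commits reachable by following parents): {6841b05, 7e20460, 83f3720, 91ae7f5}.
6841b05 is in that set, so it is an ancestor of 91ae7f5.

Yes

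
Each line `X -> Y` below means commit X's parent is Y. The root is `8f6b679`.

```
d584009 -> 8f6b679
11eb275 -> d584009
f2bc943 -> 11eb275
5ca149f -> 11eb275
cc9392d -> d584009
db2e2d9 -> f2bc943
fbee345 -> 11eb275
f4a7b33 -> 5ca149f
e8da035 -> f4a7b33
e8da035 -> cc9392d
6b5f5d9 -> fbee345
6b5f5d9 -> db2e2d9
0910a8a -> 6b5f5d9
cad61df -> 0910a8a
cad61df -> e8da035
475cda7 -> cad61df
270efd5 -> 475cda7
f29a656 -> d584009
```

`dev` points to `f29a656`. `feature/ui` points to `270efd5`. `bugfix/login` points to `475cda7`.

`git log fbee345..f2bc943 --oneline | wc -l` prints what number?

Reachable from f2bc943: {11eb275, 8f6b679, d584009, f2bc943}.
Reachable from fbee345: {11eb275, 8f6b679, d584009, fbee345}.
In f2bc943's history but not fbee345's: {f2bc943} — 1 commit.

1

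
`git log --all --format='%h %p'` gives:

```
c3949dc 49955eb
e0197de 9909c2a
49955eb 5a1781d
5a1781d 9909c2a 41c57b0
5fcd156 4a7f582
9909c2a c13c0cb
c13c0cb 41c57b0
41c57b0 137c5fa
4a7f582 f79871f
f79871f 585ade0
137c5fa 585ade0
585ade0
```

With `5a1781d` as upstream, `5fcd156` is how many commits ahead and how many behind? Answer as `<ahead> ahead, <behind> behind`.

Reachable from 5fcd156: {4a7f582, 585ade0, 5fcd156, f79871f}.
Reachable from 5a1781d: {137c5fa, 41c57b0, 585ade0, 5a1781d, 9909c2a, c13c0cb}.
Only in 5fcd156's history (ahead): {4a7f582, 5fcd156, f79871f} — 3.
Only in 5a1781d's history (behind): {137c5fa, 41c57b0, 5a1781d, 9909c2a, c13c0cb} — 5.

3 ahead, 5 behind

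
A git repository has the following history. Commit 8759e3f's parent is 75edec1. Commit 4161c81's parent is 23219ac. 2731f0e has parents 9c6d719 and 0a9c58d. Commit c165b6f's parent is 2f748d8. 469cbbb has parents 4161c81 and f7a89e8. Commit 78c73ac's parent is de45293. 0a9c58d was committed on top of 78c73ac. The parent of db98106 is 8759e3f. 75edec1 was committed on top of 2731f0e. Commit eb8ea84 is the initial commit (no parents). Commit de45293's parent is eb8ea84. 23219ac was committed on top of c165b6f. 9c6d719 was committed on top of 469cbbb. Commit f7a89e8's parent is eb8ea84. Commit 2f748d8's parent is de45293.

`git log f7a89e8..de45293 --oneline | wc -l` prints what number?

Reachable from de45293: {de45293, eb8ea84}.
Reachable from f7a89e8: {eb8ea84, f7a89e8}.
In de45293's history but not f7a89e8's: {de45293} — 1 commit.

1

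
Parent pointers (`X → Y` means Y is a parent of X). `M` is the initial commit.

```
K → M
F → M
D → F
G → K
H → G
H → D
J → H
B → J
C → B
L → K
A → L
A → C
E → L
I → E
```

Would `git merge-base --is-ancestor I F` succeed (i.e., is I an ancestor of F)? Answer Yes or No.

Ancestors of F: {F, M}.
I is not in that set, so it is not an ancestor of F.

No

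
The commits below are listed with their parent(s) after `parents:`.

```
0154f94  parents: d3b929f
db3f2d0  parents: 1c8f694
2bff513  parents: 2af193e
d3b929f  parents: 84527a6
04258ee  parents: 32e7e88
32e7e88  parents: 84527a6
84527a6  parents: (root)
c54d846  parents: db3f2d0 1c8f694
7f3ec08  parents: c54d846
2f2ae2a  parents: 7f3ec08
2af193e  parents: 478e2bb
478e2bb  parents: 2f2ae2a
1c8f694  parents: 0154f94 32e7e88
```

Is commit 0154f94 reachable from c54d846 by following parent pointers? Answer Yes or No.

Yes

Ancestors of c54d846 (commits reachable by following parents): {0154f94, 1c8f694, 32e7e88, 84527a6, c54d846, d3b929f, db3f2d0}.
0154f94 is in that set, so it is an ancestor of c54d846.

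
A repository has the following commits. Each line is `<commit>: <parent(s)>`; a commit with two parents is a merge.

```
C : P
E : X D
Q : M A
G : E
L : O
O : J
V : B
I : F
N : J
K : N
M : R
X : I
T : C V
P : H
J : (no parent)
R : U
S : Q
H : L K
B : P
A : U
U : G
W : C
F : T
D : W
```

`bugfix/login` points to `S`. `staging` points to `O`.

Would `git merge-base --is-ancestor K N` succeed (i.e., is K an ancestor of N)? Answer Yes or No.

Ancestors of N: {J, N}.
K is not in that set, so it is not an ancestor of N.

No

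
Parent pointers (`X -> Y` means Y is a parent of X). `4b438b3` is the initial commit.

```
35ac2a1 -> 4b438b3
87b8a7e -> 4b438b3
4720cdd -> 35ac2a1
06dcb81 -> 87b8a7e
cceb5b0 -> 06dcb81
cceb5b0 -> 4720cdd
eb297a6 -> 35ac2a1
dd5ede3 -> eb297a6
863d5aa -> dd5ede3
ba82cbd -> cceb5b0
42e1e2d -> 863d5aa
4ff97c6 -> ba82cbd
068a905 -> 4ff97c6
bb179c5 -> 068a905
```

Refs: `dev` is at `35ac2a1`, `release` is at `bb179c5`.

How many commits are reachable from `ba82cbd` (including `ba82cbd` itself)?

7

Walking parent pointers from ba82cbd: reachable set = {06dcb81, 35ac2a1, 4720cdd, 4b438b3, 87b8a7e, ba82cbd, cceb5b0}.
That is 7 commits.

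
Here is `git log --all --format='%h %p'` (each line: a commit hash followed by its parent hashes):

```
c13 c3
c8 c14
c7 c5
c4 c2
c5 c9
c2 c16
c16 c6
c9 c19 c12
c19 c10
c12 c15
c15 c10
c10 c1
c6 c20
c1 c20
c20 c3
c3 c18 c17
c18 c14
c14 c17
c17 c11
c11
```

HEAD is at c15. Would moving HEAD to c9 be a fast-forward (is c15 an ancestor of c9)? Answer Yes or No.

A fast-forward from c15 to c9 is possible iff c15 is an ancestor of c9.
Ancestors of c9: {c1, c10, c11, c12, c14, c15, c17, c18, c19, c20, c3, c9}.
c15 is among them, so fast-forward is possible.

Yes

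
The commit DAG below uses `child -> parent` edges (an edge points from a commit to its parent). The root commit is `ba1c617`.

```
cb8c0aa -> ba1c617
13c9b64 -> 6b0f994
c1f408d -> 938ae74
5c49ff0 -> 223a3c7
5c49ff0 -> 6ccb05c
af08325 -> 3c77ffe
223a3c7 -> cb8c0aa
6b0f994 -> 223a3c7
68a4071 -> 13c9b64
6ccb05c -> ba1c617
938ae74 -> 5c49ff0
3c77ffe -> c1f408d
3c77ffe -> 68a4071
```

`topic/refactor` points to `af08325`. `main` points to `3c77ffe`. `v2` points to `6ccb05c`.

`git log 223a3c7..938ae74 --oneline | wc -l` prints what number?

3

Reachable from 938ae74: {223a3c7, 5c49ff0, 6ccb05c, 938ae74, ba1c617, cb8c0aa}.
Reachable from 223a3c7: {223a3c7, ba1c617, cb8c0aa}.
In 938ae74's history but not 223a3c7's: {5c49ff0, 6ccb05c, 938ae74} — 3 commits.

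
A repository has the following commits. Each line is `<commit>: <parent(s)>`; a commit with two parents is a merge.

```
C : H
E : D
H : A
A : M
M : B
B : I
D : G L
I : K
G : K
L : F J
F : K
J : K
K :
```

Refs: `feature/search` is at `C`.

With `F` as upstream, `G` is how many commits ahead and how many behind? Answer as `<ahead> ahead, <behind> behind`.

Reachable from G: {G, K}.
Reachable from F: {F, K}.
Only in G's history (ahead): {G} — 1.
Only in F's history (behind): {F} — 1.

1 ahead, 1 behind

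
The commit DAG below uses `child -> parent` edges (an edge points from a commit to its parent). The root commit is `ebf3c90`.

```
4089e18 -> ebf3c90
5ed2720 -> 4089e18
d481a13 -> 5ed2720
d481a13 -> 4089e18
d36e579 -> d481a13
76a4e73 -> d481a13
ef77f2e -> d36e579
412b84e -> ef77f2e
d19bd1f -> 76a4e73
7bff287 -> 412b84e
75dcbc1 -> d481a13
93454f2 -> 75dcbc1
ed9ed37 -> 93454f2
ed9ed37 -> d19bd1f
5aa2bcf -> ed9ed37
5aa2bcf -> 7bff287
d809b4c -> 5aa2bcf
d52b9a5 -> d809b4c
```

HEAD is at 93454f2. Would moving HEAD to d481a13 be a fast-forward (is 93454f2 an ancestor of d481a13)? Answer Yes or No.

A fast-forward from 93454f2 to d481a13 is possible iff 93454f2 is an ancestor of d481a13.
Ancestors of d481a13: {4089e18, 5ed2720, d481a13, ebf3c90}.
93454f2 is not among them, so fast-forward is not possible.

No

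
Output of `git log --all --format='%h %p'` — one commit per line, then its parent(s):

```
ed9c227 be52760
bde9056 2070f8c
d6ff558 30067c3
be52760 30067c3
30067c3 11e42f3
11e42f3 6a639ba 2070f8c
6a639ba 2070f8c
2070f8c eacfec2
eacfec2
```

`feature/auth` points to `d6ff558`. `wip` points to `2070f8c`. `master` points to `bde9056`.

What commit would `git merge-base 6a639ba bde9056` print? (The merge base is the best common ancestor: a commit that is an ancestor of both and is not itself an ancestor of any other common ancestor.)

Ancestors of 6a639ba: {2070f8c, 6a639ba, eacfec2}.
Ancestors of bde9056: {2070f8c, bde9056, eacfec2}.
Common ancestors: {2070f8c, eacfec2}.
Among these, 2070f8c is not an ancestor of any other common ancestor — it is the merge base.

2070f8c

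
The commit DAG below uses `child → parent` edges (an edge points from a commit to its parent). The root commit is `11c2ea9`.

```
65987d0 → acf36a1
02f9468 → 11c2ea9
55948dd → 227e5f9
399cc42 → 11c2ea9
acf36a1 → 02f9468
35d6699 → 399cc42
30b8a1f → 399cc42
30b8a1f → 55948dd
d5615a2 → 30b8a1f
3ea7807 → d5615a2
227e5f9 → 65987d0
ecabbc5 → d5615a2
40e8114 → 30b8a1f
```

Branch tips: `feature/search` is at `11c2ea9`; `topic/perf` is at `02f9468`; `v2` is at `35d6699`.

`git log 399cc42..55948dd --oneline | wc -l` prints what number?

Reachable from 55948dd: {02f9468, 11c2ea9, 227e5f9, 55948dd, 65987d0, acf36a1}.
Reachable from 399cc42: {11c2ea9, 399cc42}.
In 55948dd's history but not 399cc42's: {02f9468, 227e5f9, 55948dd, 65987d0, acf36a1} — 5 commits.

5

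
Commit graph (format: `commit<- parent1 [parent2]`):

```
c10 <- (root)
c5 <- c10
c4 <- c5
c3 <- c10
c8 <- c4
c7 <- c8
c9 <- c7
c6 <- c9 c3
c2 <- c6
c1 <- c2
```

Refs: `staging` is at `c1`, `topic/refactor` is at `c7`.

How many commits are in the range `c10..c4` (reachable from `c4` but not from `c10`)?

Reachable from c4: {c10, c4, c5}.
Reachable from c10: {c10}.
In c4's history but not c10's: {c4, c5} — 2 commits.

2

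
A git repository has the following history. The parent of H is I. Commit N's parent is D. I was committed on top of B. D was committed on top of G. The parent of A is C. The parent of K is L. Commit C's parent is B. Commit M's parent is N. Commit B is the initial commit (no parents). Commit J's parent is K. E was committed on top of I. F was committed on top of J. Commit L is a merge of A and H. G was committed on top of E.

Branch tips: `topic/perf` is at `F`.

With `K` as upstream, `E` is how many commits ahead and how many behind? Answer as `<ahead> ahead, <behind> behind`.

Reachable from E: {B, E, I}.
Reachable from K: {A, B, C, H, I, K, L}.
Only in E's history (ahead): {E} — 1.
Only in K's history (behind): {A, C, H, K, L} — 5.

1 ahead, 5 behind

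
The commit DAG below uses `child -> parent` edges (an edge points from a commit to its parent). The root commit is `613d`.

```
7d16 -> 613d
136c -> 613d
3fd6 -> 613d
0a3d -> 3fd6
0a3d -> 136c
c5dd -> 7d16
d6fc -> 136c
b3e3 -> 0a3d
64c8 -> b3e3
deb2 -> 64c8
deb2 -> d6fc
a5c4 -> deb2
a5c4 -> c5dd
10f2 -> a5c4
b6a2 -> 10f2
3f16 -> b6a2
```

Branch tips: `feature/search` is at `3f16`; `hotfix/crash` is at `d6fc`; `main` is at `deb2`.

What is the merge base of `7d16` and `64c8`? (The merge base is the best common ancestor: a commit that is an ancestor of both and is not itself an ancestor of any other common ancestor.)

Ancestors of 7d16: {613d, 7d16}.
Ancestors of 64c8: {0a3d, 136c, 3fd6, 613d, 64c8, b3e3}.
Common ancestors: {613d}.
The only common ancestor is 613d, so it is the merge base.

613d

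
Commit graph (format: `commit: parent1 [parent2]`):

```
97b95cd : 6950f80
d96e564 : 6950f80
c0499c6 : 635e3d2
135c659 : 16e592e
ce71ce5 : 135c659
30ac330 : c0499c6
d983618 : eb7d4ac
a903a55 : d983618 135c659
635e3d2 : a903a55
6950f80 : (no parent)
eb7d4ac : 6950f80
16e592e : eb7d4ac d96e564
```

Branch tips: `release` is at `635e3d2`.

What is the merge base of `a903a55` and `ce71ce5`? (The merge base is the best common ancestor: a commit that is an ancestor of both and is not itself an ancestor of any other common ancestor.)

Ancestors of a903a55: {135c659, 16e592e, 6950f80, a903a55, d96e564, d983618, eb7d4ac}.
Ancestors of ce71ce5: {135c659, 16e592e, 6950f80, ce71ce5, d96e564, eb7d4ac}.
Common ancestors: {135c659, 16e592e, 6950f80, d96e564, eb7d4ac}.
Among these, 135c659 is not an ancestor of any other common ancestor — it is the merge base.

135c659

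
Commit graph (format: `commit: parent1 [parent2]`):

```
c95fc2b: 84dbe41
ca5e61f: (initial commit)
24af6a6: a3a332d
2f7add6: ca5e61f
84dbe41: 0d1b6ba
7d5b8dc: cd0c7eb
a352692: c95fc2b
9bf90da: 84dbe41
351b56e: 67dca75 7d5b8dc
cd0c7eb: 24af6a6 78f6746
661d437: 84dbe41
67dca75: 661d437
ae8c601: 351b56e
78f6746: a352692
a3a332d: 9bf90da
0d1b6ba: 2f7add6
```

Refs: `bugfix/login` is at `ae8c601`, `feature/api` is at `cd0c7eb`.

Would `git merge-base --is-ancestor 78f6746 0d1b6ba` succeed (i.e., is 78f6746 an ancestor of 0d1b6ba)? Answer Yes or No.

No

Ancestors of 0d1b6ba: {0d1b6ba, 2f7add6, ca5e61f}.
78f6746 is not in that set, so it is not an ancestor of 0d1b6ba.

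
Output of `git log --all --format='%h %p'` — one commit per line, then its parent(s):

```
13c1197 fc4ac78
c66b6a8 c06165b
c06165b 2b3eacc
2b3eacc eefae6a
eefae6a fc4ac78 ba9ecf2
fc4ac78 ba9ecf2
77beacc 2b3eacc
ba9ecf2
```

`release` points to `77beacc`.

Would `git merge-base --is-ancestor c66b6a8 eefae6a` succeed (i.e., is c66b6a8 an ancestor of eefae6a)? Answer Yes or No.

No

Ancestors of eefae6a: {ba9ecf2, eefae6a, fc4ac78}.
c66b6a8 is not in that set, so it is not an ancestor of eefae6a.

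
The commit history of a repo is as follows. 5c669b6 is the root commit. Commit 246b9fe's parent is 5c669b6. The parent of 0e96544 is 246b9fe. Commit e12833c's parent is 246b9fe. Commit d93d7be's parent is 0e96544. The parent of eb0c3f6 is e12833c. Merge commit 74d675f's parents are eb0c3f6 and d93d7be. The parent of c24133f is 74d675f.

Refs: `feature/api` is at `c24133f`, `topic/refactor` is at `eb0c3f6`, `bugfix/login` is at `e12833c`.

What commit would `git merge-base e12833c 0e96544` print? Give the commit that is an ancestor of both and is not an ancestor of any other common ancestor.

Ancestors of e12833c: {246b9fe, 5c669b6, e12833c}.
Ancestors of 0e96544: {0e96544, 246b9fe, 5c669b6}.
Common ancestors: {246b9fe, 5c669b6}.
Among these, 246b9fe is not an ancestor of any other common ancestor — it is the merge base.

246b9fe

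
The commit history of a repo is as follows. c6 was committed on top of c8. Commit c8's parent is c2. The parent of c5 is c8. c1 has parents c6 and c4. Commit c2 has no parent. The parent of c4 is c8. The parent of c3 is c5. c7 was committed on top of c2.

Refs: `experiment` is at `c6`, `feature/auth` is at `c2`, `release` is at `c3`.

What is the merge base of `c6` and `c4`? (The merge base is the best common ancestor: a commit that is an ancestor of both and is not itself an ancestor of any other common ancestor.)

Ancestors of c6: {c2, c6, c8}.
Ancestors of c4: {c2, c4, c8}.
Common ancestors: {c2, c8}.
Among these, c8 is not an ancestor of any other common ancestor — it is the merge base.

c8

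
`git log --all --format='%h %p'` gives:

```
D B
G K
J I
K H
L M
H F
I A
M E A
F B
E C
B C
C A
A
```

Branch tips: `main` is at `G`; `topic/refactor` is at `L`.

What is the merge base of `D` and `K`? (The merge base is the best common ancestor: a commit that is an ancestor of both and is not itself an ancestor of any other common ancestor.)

Ancestors of D: {A, B, C, D}.
Ancestors of K: {A, B, C, F, H, K}.
Common ancestors: {A, B, C}.
Among these, B is not an ancestor of any other common ancestor — it is the merge base.

B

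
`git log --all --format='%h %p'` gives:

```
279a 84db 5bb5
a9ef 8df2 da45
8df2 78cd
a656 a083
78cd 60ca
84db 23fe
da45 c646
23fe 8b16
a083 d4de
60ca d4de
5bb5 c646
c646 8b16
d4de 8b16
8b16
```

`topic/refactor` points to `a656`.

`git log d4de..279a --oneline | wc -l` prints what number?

Reachable from 279a: {23fe, 279a, 5bb5, 84db, 8b16, c646}.
Reachable from d4de: {8b16, d4de}.
In 279a's history but not d4de's: {23fe, 279a, 5bb5, 84db, c646} — 5 commits.

5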